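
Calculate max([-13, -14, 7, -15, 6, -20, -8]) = 7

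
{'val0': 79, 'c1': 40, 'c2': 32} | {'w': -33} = {'val0': 79, 'c1': 40, 'c2': 32, 'w': -33}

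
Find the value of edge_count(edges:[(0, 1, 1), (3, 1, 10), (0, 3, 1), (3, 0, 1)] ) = 4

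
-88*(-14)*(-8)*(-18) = 177408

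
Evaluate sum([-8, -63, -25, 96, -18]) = -18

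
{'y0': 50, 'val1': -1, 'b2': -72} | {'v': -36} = {'y0': 50, 'val1': -1, 'b2': -72, 'v': -36}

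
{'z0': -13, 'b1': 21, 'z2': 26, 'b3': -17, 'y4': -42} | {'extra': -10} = {'z0': -13, 'b1': 21, 'z2': 26, 'b3': -17, 'y4': -42, 'extra': -10}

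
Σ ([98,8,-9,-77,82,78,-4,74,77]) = 98 + 8 + (-9) + (-77) + 82 + 78 + (-4) + 74 + 77
= 327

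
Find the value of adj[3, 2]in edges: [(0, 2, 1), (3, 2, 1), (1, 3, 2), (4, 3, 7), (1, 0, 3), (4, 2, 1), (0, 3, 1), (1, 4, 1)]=1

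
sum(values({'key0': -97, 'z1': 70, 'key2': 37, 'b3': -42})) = -32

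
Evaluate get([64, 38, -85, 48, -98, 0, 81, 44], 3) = 48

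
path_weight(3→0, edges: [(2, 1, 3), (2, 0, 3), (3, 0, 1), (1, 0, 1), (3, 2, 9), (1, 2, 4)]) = 1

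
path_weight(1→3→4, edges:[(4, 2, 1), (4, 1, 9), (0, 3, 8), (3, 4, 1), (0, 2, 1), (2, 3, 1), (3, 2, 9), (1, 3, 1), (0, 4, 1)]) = w(1→3)=1 + w(3→4)=1
= 2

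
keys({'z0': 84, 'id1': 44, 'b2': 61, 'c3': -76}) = ['z0', 'id1', 'b2', 'c3']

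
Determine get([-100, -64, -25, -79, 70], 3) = -79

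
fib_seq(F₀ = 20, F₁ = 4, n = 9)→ [20, 4, 24, 28, 52, 80, 132, 212, 344]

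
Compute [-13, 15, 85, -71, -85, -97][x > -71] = keep x where x > -71: -13✓, 15✓, 85✓, -71✗, -85✗, -97✗
= [-13, 15, 85]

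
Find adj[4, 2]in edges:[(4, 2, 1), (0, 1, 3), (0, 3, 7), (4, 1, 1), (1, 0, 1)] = 1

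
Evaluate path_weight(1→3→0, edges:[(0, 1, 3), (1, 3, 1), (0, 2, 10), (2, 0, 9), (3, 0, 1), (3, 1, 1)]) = 2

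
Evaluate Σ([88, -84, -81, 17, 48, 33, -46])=88 + (-84) + (-81) + 17 + 48 + 33 + (-46)
= -25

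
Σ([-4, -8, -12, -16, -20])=(-4) + (-8) + (-12) + (-16) + (-20)
= -60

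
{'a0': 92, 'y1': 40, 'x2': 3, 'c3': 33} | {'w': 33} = {'a0': 92, 'y1': 40, 'x2': 3, 'c3': 33, 'w': 33}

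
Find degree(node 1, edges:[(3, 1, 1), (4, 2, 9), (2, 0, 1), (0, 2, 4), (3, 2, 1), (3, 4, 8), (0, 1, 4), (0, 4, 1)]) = incident: (3,1), (0,1)
= 2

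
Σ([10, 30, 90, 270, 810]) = 1210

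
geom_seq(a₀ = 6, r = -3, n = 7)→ [6, -18, 54, -162, 486, -1458, 4374]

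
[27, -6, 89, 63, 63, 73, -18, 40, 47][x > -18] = keep x where x > -18: 27✓, -6✓, 89✓, 63✓, 63✓, 73✓, -18✗, 40✓, 47✓
= [27, -6, 89, 63, 63, 73, 40, 47]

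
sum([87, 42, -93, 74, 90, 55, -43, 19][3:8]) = slice → [74, 90, 55, -43, 19]
74 + 90 + 55 + (-43) + 19
= 195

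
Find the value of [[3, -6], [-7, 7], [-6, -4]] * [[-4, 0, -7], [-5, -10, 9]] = C[0][0] = (3)*(-4) + (-6)*(-5) = 18
C[0][1] = (3)*(0) + (-6)*(-10) = 60
C[0][2] = (3)*(-7) + (-6)*(9) = -75
C[1][0] = (-7)*(-4) + (7)*(-5) = -7
C[1][1] = (-7)*(0) + (7)*(-10) = -70
C[1][2] = (-7)*(-7) + (7)*(9) = 112
... (3 more cells)
= [[18, 60, -75], [-7, -70, 112], [44, 40, 6]]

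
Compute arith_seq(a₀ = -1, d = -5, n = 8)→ [-1, -6, -11, -16, -21, -26, -31, -36]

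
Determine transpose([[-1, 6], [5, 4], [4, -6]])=[[-1, 5, 4], [6, 4, -6]]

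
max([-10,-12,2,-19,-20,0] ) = 2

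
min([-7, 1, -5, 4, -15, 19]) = -15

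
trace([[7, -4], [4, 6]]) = diagonal: 7 + 6
= 13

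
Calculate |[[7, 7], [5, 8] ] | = 21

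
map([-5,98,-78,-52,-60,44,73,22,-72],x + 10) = [5, 108, -68, -42, -50, 54, 83, 32, -62]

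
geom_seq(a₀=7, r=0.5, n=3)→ a_0 = 7*0.5^0 = 7.0
a_1 = 7*0.5^1 = 3.5
a_2 = 7*0.5^2 = 1.75
= [7.0, 3.5, 1.75]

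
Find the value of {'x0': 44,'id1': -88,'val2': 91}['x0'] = 44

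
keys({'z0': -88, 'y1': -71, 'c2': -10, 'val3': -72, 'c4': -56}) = ['z0', 'y1', 'c2', 'val3', 'c4']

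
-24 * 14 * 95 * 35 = -1117200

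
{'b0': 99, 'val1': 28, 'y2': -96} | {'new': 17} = {'b0': 99, 'val1': 28, 'y2': -96, 'new': 17}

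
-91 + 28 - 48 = -111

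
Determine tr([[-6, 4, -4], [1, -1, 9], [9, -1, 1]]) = -6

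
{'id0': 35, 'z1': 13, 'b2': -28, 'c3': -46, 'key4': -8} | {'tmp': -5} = {'id0': 35, 'z1': 13, 'b2': -28, 'c3': -46, 'key4': -8, 'tmp': -5}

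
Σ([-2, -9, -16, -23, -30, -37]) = (-2) + (-9) + (-16) + (-23) + (-30) + (-37)
= -117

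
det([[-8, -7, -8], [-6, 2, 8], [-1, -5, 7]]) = (1)*(-8)*det([[2, 8], [-5, 7]]) + (-1)*(-7)*det([[-6, 8], [-1, 7]]) + (1)*(-8)*det([[-6, 2], [-1, -5]])
= -432 + -238 + -256
= -926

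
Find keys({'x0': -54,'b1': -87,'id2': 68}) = ['x0', 'b1', 'id2']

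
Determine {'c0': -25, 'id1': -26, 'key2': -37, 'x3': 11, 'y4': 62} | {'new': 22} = {'c0': -25, 'id1': -26, 'key2': -37, 'x3': 11, 'y4': 62, 'new': 22}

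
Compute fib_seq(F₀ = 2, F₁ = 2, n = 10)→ [2, 2, 4, 6, 10, 16, 26, 42, 68, 110]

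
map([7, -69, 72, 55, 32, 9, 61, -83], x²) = [49, 4761, 5184, 3025, 1024, 81, 3721, 6889]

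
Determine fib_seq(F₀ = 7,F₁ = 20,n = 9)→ F_2 = F_1 + F_0 = 27
F_3 = F_2 + F_1 = 47
F_4 = F_3 + F_2 = 74
...
= [7, 20, 27, 47, 74, 121, 195, 316, 511]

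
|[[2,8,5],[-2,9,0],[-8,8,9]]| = (1)*(2)*det([[9, 0], [8, 9]]) + (-1)*(8)*det([[-2, 0], [-8, 9]]) + (1)*(5)*det([[-2, 9], [-8, 8]])
= 162 + 144 + 280
= 586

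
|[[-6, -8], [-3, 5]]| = -54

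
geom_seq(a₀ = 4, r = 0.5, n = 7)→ [4.0, 2.0, 1.0, 0.5, 0.25, 0.125, 0.0625]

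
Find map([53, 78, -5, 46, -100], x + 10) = [63, 88, 5, 56, -90]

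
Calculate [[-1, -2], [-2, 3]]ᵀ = [[-1, -2], [-2, 3]]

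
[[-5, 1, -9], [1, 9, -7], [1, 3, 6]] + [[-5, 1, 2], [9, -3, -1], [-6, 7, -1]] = [[-10, 2, -7], [10, 6, -8], [-5, 10, 5]]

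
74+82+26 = 182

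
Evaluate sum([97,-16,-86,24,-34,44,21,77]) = 127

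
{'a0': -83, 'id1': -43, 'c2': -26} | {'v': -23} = {'a0': -83, 'id1': -43, 'c2': -26, 'v': -23}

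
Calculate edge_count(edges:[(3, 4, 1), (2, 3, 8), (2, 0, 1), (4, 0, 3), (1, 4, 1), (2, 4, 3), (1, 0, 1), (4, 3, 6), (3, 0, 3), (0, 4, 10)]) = 10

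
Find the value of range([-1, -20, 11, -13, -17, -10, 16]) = 36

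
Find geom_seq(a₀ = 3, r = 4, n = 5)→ a_0 = 3*4^0 = 3
a_1 = 3*4^1 = 12
a_2 = 3*4^2 = 48
...
= [3, 12, 48, 192, 768]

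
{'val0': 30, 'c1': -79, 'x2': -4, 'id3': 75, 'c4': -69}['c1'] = -79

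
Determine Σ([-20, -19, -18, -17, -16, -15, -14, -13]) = (-20) + (-19) + (-18) + (-17) + (-16) + (-15) + (-14) + (-13)
= -132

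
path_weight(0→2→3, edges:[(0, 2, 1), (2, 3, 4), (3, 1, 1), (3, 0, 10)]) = w(0→2)=1 + w(2→3)=4
= 5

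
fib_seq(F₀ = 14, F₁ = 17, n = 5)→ [14, 17, 31, 48, 79]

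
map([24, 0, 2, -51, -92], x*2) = 24*2=48, 0*2=0, 2*2=4, -51*2=-102, -92*2=-184
= [48, 0, 4, -102, -184]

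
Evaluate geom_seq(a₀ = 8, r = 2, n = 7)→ [8, 16, 32, 64, 128, 256, 512]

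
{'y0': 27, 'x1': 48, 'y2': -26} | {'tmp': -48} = {'y0': 27, 'x1': 48, 'y2': -26, 'tmp': -48}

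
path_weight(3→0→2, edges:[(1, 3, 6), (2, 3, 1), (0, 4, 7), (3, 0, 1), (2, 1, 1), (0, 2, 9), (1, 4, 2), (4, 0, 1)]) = w(3→0)=1 + w(0→2)=9
= 10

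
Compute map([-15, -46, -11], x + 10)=[-5, -36, -1]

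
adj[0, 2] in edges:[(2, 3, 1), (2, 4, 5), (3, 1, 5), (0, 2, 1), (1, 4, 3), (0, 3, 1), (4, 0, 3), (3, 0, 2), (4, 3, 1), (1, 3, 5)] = 1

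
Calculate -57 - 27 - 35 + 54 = -65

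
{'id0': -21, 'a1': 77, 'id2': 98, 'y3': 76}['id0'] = -21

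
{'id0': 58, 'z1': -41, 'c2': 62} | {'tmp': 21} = {'id0': 58, 'z1': -41, 'c2': 62, 'tmp': 21}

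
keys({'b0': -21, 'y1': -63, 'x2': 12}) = ['b0', 'y1', 'x2']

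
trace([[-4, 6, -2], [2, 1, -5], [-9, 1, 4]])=diagonal: (-4) + 1 + 4
= 1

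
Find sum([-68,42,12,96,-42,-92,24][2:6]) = -26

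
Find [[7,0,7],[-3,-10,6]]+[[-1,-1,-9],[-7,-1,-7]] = [[6, -1, -2], [-10, -11, -1]]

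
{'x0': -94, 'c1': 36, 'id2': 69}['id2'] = 69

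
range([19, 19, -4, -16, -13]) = 35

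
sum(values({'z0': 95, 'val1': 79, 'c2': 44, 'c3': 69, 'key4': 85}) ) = 372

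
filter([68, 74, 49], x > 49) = [68, 74]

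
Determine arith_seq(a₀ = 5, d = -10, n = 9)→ a_0 = 5 + 0*-10 = 5
a_1 = 5 + 1*-10 = -5
a_2 = 5 + 2*-10 = -15
...
= [5, -5, -15, -25, -35, -45, -55, -65, -75]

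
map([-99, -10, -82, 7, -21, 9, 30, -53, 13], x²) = (-99)²=9801, (-10)²=100, (-82)²=6724, (7)²=49, (-21)²=441, (9)²=81, (30)²=900, (-53)²=2809, (13)²=169
= [9801, 100, 6724, 49, 441, 81, 900, 2809, 169]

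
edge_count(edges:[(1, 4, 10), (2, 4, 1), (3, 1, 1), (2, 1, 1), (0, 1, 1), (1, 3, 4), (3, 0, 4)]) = 7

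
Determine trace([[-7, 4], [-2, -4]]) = -11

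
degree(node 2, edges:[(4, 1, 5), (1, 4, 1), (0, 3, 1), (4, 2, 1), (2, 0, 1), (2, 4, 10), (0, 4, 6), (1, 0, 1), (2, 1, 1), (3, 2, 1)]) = incident: (4,2), (2,0), (2,4), (2,1), (3,2)
= 5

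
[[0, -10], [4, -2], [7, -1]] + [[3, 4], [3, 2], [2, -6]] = [[3, -6], [7, 0], [9, -7]]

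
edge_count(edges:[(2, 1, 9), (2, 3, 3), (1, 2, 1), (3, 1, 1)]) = 4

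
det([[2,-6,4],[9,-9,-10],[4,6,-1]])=684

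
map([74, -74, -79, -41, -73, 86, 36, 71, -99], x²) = [5476, 5476, 6241, 1681, 5329, 7396, 1296, 5041, 9801]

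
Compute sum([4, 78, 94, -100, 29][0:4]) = slice → [4, 78, 94, -100]
4 + 78 + 94 + (-100)
= 76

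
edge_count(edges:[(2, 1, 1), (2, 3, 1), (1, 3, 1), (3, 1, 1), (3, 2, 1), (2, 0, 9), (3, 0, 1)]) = 7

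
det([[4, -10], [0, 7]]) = 28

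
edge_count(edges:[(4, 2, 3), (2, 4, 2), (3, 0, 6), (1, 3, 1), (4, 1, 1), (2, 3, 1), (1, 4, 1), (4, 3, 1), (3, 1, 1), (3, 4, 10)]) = 10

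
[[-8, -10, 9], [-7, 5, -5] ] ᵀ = [[-8, -7], [-10, 5], [9, -5]]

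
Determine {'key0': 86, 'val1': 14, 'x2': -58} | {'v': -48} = {'key0': 86, 'val1': 14, 'x2': -58, 'v': -48}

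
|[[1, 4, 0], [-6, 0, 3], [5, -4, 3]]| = (1)*(1)*det([[0, 3], [-4, 3]]) + (-1)*(4)*det([[-6, 3], [5, 3]]) + (1)*(0)*det([[-6, 0], [5, -4]])
= 12 + 132 + 0
= 144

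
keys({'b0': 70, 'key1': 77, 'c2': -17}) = ['b0', 'key1', 'c2']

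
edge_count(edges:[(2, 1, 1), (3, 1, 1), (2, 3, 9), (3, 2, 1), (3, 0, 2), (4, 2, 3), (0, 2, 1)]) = 7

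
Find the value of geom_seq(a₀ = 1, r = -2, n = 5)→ [1, -2, 4, -8, 16]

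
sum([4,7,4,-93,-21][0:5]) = -99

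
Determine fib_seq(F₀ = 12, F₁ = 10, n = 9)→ F_2 = F_1 + F_0 = 22
F_3 = F_2 + F_1 = 32
F_4 = F_3 + F_2 = 54
...
= [12, 10, 22, 32, 54, 86, 140, 226, 366]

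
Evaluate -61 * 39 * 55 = -130845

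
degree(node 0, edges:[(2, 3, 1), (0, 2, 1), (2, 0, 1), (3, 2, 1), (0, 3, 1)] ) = incident: (0,2), (2,0), (0,3)
= 3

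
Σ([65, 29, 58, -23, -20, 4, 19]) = 65 + 29 + 58 + (-23) + (-20) + 4 + 19
= 132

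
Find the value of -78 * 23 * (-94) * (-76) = -12816336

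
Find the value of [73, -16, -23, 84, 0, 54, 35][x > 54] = keep x where x > 54: 73✓, -16✗, -23✗, 84✓, 0✗, 54✗, 35✗
= [73, 84]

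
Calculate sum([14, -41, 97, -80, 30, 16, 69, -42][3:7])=35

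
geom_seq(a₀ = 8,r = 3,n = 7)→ [8, 24, 72, 216, 648, 1944, 5832]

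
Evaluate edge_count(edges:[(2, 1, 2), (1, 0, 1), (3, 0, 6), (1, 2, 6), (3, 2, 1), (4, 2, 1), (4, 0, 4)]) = 7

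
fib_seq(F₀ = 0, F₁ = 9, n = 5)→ F_2 = F_1 + F_0 = 9
F_3 = F_2 + F_1 = 18
F_4 = F_3 + F_2 = 27
= [0, 9, 9, 18, 27]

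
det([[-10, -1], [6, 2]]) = -14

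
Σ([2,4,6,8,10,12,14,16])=2 + 4 + 6 + 8 + 10 + 12 + 14 + 16
= 72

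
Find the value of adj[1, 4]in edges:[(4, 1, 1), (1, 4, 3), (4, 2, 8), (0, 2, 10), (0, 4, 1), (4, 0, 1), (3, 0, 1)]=3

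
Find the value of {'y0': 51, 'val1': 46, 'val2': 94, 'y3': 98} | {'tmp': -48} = {'y0': 51, 'val1': 46, 'val2': 94, 'y3': 98, 'tmp': -48}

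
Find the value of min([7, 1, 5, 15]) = 1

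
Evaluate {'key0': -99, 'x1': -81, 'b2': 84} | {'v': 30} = {'key0': -99, 'x1': -81, 'b2': 84, 'v': 30}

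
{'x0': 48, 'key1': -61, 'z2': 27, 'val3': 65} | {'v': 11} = {'x0': 48, 'key1': -61, 'z2': 27, 'val3': 65, 'v': 11}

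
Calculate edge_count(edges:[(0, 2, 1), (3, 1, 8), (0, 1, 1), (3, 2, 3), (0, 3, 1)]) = 5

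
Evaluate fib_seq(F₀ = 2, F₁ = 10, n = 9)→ [2, 10, 12, 22, 34, 56, 90, 146, 236]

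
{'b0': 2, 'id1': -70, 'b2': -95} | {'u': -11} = {'b0': 2, 'id1': -70, 'b2': -95, 'u': -11}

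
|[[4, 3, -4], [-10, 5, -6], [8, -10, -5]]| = (1)*(4)*det([[5, -6], [-10, -5]]) + (-1)*(3)*det([[-10, -6], [8, -5]]) + (1)*(-4)*det([[-10, 5], [8, -10]])
= -340 + -294 + -240
= -874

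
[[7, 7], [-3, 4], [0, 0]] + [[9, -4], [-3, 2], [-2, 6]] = [[16, 3], [-6, 6], [-2, 6]]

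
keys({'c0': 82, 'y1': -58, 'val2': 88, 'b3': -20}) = ['c0', 'y1', 'val2', 'b3']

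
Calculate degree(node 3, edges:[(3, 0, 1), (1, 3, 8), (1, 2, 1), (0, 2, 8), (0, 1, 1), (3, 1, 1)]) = 3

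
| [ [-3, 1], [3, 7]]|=(-3)*(7) - (1)*(3)
= -24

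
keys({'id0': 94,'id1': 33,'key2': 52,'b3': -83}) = ['id0', 'id1', 'key2', 'b3']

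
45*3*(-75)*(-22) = 222750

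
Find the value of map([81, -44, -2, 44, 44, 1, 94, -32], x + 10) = 81+10=91, -44+10=-34, -2+10=8, 44+10=54, 44+10=54, 1+10=11, 94+10=104, -32+10=-22
= [91, -34, 8, 54, 54, 11, 104, -22]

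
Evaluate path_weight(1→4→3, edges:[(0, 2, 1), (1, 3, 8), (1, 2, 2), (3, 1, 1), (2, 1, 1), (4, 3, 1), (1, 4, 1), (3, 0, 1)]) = 2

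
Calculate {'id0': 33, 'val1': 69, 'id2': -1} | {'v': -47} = {'id0': 33, 'val1': 69, 'id2': -1, 'v': -47}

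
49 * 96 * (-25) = -117600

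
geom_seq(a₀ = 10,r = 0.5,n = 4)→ a_0 = 10*0.5^0 = 10.0
a_1 = 10*0.5^1 = 5.0
a_2 = 10*0.5^2 = 2.5
...
= [10.0, 5.0, 2.5, 1.25]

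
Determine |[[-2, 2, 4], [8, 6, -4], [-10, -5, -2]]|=(1)*(-2)*det([[6, -4], [-5, -2]]) + (-1)*(2)*det([[8, -4], [-10, -2]]) + (1)*(4)*det([[8, 6], [-10, -5]])
= 64 + 112 + 80
= 256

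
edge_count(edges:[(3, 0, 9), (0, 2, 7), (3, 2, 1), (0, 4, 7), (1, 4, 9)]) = 5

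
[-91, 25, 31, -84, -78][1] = 25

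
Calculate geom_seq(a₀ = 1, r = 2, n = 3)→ [1, 2, 4]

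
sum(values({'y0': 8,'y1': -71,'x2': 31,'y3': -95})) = -127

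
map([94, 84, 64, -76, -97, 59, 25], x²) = [8836, 7056, 4096, 5776, 9409, 3481, 625]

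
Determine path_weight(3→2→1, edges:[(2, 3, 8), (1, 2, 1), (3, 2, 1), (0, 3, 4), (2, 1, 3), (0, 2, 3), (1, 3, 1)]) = 4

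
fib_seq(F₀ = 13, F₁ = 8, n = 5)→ [13, 8, 21, 29, 50]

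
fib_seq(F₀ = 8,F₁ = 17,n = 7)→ F_2 = F_1 + F_0 = 25
F_3 = F_2 + F_1 = 42
F_4 = F_3 + F_2 = 67
...
= [8, 17, 25, 42, 67, 109, 176]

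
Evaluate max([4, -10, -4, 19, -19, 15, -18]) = 19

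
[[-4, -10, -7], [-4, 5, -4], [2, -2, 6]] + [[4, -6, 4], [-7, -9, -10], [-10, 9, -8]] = [[0, -16, -3], [-11, -4, -14], [-8, 7, -2]]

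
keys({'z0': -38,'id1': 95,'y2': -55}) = ['z0', 'id1', 'y2']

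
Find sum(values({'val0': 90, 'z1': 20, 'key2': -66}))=90 + 20 + (-66)
= 44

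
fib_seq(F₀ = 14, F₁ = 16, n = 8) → [14, 16, 30, 46, 76, 122, 198, 320]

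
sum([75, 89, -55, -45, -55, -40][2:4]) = slice → [-55, -45]
(-55) + (-45)
= -100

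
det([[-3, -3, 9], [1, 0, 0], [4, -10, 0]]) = (1)*(-3)*det([[0, 0], [-10, 0]]) + (-1)*(-3)*det([[1, 0], [4, 0]]) + (1)*(9)*det([[1, 0], [4, -10]])
= 0 + 0 + -90
= -90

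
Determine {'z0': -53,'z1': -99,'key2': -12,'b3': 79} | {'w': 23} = {'z0': -53, 'z1': -99, 'key2': -12, 'b3': 79, 'w': 23}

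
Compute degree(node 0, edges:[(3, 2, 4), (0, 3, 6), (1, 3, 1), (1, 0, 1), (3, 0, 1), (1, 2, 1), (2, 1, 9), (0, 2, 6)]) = incident: (0,3), (1,0), (3,0), (0,2)
= 4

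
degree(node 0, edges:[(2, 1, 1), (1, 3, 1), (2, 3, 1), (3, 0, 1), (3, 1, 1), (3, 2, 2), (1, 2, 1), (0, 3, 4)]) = incident: (3,0), (0,3)
= 2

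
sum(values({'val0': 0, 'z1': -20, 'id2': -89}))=-109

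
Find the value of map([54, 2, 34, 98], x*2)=[108, 4, 68, 196]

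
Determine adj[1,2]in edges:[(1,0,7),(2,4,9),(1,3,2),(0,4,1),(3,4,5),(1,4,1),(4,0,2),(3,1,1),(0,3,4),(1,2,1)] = 1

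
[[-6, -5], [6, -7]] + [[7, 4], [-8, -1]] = [[1, -1], [-2, -8]]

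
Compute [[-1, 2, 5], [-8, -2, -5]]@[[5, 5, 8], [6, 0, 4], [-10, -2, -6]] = C[0][0] = (-1)*(5) + (2)*(6) + (5)*(-10) = -43
C[0][1] = (-1)*(5) + (2)*(0) + (5)*(-2) = -15
C[0][2] = (-1)*(8) + (2)*(4) + (5)*(-6) = -30
C[1][0] = (-8)*(5) + (-2)*(6) + (-5)*(-10) = -2
C[1][1] = (-8)*(5) + (-2)*(0) + (-5)*(-2) = -30
C[1][2] = (-8)*(8) + (-2)*(4) + (-5)*(-6) = -42
= [[-43, -15, -30], [-2, -30, -42]]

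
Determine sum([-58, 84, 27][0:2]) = 26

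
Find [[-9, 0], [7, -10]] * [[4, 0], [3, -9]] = C[0][0] = (-9)*(4) + (0)*(3) = -36
C[0][1] = (-9)*(0) + (0)*(-9) = 0
C[1][0] = (7)*(4) + (-10)*(3) = -2
C[1][1] = (7)*(0) + (-10)*(-9) = 90
= [[-36, 0], [-2, 90]]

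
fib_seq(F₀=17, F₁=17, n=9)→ [17, 17, 34, 51, 85, 136, 221, 357, 578]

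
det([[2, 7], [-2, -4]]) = (2)*(-4) - (7)*(-2)
= 6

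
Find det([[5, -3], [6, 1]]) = 23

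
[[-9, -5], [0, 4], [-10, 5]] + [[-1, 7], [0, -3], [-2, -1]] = [[-10, 2], [0, 1], [-12, 4]]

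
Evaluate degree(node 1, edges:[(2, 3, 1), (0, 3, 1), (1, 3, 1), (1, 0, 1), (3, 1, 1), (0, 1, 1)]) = incident: (1,3), (1,0), (3,1), (0,1)
= 4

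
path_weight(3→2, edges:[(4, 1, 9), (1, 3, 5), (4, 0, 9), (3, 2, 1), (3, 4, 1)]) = 1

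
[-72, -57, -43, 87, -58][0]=-72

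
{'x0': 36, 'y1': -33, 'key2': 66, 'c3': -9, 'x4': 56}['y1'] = -33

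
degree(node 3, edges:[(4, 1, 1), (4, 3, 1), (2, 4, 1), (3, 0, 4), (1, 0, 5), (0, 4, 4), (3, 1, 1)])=incident: (4,3), (3,0), (3,1)
= 3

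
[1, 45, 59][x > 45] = [59]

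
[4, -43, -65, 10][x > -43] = [4, 10]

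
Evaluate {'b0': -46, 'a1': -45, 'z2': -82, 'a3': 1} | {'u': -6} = {'b0': -46, 'a1': -45, 'z2': -82, 'a3': 1, 'u': -6}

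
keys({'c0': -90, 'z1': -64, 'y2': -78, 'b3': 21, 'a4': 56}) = ['c0', 'z1', 'y2', 'b3', 'a4']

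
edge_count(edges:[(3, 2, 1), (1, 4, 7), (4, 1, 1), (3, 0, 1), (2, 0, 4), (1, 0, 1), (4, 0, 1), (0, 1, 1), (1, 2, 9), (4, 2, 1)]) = 10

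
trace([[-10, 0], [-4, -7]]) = -17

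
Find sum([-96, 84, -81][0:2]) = -12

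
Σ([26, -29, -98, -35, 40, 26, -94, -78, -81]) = -323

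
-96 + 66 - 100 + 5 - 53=-178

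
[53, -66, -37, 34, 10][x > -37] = keep x where x > -37: 53✓, -66✗, -37✗, 34✓, 10✓
= [53, 34, 10]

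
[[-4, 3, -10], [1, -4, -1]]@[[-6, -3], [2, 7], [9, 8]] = C[0][0] = (-4)*(-6) + (3)*(2) + (-10)*(9) = -60
C[0][1] = (-4)*(-3) + (3)*(7) + (-10)*(8) = -47
C[1][0] = (1)*(-6) + (-4)*(2) + (-1)*(9) = -23
C[1][1] = (1)*(-3) + (-4)*(7) + (-1)*(8) = -39
= [[-60, -47], [-23, -39]]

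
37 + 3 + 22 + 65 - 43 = 84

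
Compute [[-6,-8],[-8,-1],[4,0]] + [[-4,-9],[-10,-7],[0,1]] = [[-10, -17], [-18, -8], [4, 1]]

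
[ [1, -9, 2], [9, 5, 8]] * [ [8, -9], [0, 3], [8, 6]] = C[0][0] = (1)*(8) + (-9)*(0) + (2)*(8) = 24
C[0][1] = (1)*(-9) + (-9)*(3) + (2)*(6) = -24
C[1][0] = (9)*(8) + (5)*(0) + (8)*(8) = 136
C[1][1] = (9)*(-9) + (5)*(3) + (8)*(6) = -18
= [[24, -24], [136, -18]]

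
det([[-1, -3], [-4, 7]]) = (-1)*(7) - (-3)*(-4)
= -19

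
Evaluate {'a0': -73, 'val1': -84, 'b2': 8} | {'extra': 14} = {'a0': -73, 'val1': -84, 'b2': 8, 'extra': 14}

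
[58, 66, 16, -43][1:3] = [66, 16]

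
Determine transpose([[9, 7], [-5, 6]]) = [[9, -5], [7, 6]]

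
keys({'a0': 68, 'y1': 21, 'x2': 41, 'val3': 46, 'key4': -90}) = ['a0', 'y1', 'x2', 'val3', 'key4']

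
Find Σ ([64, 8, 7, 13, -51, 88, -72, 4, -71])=64 + 8 + 7 + 13 + (-51) + 88 + (-72) + 4 + (-71)
= -10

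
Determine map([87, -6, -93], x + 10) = [97, 4, -83]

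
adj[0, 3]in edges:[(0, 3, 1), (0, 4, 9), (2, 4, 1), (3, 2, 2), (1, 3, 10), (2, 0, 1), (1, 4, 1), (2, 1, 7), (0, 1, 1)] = 1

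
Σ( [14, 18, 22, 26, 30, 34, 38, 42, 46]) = 270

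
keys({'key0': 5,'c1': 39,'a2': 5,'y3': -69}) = ['key0', 'c1', 'a2', 'y3']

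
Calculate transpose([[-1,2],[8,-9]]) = [[-1, 8], [2, -9]]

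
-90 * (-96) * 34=293760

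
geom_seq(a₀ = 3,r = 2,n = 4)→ [3, 6, 12, 24]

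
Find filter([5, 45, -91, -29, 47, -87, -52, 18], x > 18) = keep x where x > 18: 5✗, 45✓, -91✗, -29✗, 47✓, -87✗, -52✗, 18✗
= [45, 47]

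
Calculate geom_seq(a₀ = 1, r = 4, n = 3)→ a_0 = 1*4^0 = 1
a_1 = 1*4^1 = 4
a_2 = 1*4^2 = 16
= [1, 4, 16]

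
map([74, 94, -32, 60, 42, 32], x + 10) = [84, 104, -22, 70, 52, 42]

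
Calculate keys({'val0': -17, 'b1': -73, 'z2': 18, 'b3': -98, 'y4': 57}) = ['val0', 'b1', 'z2', 'b3', 'y4']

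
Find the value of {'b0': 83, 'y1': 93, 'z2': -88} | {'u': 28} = {'b0': 83, 'y1': 93, 'z2': -88, 'u': 28}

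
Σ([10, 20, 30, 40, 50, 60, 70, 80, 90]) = 450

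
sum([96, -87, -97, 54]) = 96 + (-87) + (-97) + 54
= -34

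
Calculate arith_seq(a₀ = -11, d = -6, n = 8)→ [-11, -17, -23, -29, -35, -41, -47, -53]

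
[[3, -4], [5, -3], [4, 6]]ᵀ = [[3, 5, 4], [-4, -3, 6]]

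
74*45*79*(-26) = -6839820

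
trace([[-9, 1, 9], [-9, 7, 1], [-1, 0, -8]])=diagonal: (-9) + 7 + (-8)
= -10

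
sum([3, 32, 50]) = 85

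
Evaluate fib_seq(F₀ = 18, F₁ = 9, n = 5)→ [18, 9, 27, 36, 63]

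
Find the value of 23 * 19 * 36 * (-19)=-298908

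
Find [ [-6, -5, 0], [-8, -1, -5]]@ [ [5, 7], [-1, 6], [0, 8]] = C[0][0] = (-6)*(5) + (-5)*(-1) + (0)*(0) = -25
C[0][1] = (-6)*(7) + (-5)*(6) + (0)*(8) = -72
C[1][0] = (-8)*(5) + (-1)*(-1) + (-5)*(0) = -39
C[1][1] = (-8)*(7) + (-1)*(6) + (-5)*(8) = -102
= [[-25, -72], [-39, -102]]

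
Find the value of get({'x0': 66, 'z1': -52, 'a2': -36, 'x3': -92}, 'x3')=-92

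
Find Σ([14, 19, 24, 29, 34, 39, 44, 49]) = 14 + 19 + 24 + 29 + 34 + 39 + 44 + 49
= 252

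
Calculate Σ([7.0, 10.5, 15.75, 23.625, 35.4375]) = 92.3125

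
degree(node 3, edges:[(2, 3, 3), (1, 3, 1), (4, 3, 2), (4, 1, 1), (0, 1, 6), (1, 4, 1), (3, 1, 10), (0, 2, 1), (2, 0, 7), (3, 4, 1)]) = 5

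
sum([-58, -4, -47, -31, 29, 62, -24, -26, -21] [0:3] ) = -109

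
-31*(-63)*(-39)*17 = -1294839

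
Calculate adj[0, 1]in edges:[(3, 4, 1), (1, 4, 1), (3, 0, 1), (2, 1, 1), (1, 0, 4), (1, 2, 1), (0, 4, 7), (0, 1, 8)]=8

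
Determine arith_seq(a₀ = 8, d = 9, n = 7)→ a_0 = 8 + 0*9 = 8
a_1 = 8 + 1*9 = 17
a_2 = 8 + 2*9 = 26
...
= [8, 17, 26, 35, 44, 53, 62]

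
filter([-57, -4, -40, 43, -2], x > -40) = [-4, 43, -2]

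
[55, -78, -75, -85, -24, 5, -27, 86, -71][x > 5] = [55, 86]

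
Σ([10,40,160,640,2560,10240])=10 + 40 + 160 + 640 + 2560 + 10240
= 13650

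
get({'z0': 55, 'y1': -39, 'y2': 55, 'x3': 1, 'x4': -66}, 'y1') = -39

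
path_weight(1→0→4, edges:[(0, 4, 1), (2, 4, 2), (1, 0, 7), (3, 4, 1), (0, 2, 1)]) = w(1→0)=7 + w(0→4)=1
= 8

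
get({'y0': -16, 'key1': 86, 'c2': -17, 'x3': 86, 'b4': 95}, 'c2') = -17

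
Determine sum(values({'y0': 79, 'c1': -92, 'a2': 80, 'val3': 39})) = 79 + (-92) + 80 + 39
= 106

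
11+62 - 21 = 52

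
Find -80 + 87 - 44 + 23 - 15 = -29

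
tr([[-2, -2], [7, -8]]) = diagonal: (-2) + (-8)
= -10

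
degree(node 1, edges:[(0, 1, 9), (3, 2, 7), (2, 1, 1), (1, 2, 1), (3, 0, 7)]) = incident: (0,1), (2,1), (1,2)
= 3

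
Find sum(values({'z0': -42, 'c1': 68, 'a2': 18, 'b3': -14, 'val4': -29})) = (-42) + 68 + 18 + (-14) + (-29)
= 1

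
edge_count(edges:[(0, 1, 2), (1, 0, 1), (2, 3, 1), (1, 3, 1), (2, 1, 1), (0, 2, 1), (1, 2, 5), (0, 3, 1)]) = 8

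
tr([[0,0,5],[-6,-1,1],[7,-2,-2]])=diagonal: 0 + (-1) + (-2)
= -3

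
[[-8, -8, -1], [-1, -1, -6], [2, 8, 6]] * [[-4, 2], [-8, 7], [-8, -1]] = C[0][0] = (-8)*(-4) + (-8)*(-8) + (-1)*(-8) = 104
C[0][1] = (-8)*(2) + (-8)*(7) + (-1)*(-1) = -71
C[1][0] = (-1)*(-4) + (-1)*(-8) + (-6)*(-8) = 60
C[1][1] = (-1)*(2) + (-1)*(7) + (-6)*(-1) = -3
C[2][0] = (2)*(-4) + (8)*(-8) + (6)*(-8) = -120
C[2][1] = (2)*(2) + (8)*(7) + (6)*(-1) = 54
= [[104, -71], [60, -3], [-120, 54]]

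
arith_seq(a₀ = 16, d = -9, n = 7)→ a_0 = 16 + 0*-9 = 16
a_1 = 16 + 1*-9 = 7
a_2 = 16 + 2*-9 = -2
...
= [16, 7, -2, -11, -20, -29, -38]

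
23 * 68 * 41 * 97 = 6220028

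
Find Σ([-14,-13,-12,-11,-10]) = (-14) + (-13) + (-12) + (-11) + (-10)
= -60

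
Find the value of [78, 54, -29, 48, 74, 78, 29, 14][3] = 48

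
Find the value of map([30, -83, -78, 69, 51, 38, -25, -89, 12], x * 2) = 30*2=60, -83*2=-166, -78*2=-156, 69*2=138, 51*2=102, 38*2=76, -25*2=-50, -89*2=-178, 12*2=24
= [60, -166, -156, 138, 102, 76, -50, -178, 24]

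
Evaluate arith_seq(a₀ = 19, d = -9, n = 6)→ a_0 = 19 + 0*-9 = 19
a_1 = 19 + 1*-9 = 10
a_2 = 19 + 2*-9 = 1
...
= [19, 10, 1, -8, -17, -26]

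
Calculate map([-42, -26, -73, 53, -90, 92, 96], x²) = [1764, 676, 5329, 2809, 8100, 8464, 9216]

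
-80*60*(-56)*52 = 13977600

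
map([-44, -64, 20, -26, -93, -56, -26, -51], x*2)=-44*2=-88, -64*2=-128, 20*2=40, -26*2=-52, -93*2=-186, -56*2=-112, -26*2=-52, -51*2=-102
= [-88, -128, 40, -52, -186, -112, -52, -102]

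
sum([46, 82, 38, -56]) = 110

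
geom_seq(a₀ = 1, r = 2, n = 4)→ a_0 = 1*2^0 = 1
a_1 = 1*2^1 = 2
a_2 = 1*2^2 = 4
...
= [1, 2, 4, 8]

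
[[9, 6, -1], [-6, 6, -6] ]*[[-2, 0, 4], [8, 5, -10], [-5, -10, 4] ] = C[0][0] = (9)*(-2) + (6)*(8) + (-1)*(-5) = 35
C[0][1] = (9)*(0) + (6)*(5) + (-1)*(-10) = 40
C[0][2] = (9)*(4) + (6)*(-10) + (-1)*(4) = -28
C[1][0] = (-6)*(-2) + (6)*(8) + (-6)*(-5) = 90
C[1][1] = (-6)*(0) + (6)*(5) + (-6)*(-10) = 90
C[1][2] = (-6)*(4) + (6)*(-10) + (-6)*(4) = -108
= [[35, 40, -28], [90, 90, -108]]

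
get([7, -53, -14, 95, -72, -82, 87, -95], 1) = -53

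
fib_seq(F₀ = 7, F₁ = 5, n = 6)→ F_2 = F_1 + F_0 = 12
F_3 = F_2 + F_1 = 17
F_4 = F_3 + F_2 = 29
...
= [7, 5, 12, 17, 29, 46]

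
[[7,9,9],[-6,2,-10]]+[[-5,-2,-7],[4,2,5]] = [[2, 7, 2], [-2, 4, -5]]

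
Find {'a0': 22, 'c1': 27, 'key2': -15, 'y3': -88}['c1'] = 27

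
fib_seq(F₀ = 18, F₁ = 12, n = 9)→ [18, 12, 30, 42, 72, 114, 186, 300, 486]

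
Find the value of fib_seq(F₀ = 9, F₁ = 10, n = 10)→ [9, 10, 19, 29, 48, 77, 125, 202, 327, 529]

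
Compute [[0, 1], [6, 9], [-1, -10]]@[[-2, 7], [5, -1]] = C[0][0] = (0)*(-2) + (1)*(5) = 5
C[0][1] = (0)*(7) + (1)*(-1) = -1
C[1][0] = (6)*(-2) + (9)*(5) = 33
C[1][1] = (6)*(7) + (9)*(-1) = 33
C[2][0] = (-1)*(-2) + (-10)*(5) = -48
C[2][1] = (-1)*(7) + (-10)*(-1) = 3
= [[5, -1], [33, 33], [-48, 3]]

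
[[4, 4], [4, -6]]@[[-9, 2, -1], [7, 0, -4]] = [[-8, 8, -20], [-78, 8, 20]]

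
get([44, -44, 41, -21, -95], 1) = -44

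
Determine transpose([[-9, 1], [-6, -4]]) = [[-9, -6], [1, -4]]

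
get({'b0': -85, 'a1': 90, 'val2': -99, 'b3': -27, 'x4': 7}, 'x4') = 7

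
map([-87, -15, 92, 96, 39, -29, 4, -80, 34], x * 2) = [-174, -30, 184, 192, 78, -58, 8, -160, 68]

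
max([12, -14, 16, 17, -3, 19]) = 19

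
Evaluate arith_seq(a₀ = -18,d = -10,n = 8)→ a_0 = -18 + 0*-10 = -18
a_1 = -18 + 1*-10 = -28
a_2 = -18 + 2*-10 = -38
...
= [-18, -28, -38, -48, -58, -68, -78, -88]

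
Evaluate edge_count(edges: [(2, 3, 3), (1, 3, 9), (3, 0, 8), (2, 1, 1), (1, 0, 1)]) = 5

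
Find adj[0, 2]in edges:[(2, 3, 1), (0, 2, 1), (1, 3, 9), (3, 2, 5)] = 1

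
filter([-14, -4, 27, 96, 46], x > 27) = [96, 46]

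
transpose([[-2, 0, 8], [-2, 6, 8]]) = [[-2, -2], [0, 6], [8, 8]]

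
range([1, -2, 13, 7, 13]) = 15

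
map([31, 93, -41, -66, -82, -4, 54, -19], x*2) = 31*2=62, 93*2=186, -41*2=-82, -66*2=-132, -82*2=-164, -4*2=-8, 54*2=108, -19*2=-38
= [62, 186, -82, -132, -164, -8, 108, -38]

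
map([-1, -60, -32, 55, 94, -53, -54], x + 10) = [9, -50, -22, 65, 104, -43, -44]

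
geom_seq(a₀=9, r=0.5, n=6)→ [9.0, 4.5, 2.25, 1.125, 0.5625, 0.28125]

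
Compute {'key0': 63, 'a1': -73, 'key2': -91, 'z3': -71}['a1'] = -73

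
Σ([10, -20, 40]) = 30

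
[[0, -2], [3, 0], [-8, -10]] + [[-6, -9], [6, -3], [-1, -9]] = [[-6, -11], [9, -3], [-9, -19]]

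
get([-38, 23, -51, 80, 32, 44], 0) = -38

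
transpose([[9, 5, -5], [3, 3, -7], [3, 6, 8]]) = [[9, 3, 3], [5, 3, 6], [-5, -7, 8]]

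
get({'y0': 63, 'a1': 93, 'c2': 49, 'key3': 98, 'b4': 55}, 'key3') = 98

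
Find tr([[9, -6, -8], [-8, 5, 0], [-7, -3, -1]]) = 13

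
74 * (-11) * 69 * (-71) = 3987786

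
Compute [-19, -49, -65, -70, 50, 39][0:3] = [-19, -49, -65]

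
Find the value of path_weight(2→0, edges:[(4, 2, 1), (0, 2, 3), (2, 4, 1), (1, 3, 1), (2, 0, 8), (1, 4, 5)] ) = 8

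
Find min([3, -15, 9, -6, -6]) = -15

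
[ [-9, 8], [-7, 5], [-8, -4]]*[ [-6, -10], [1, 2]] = [[62, 106], [47, 80], [44, 72]]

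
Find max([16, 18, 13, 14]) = 18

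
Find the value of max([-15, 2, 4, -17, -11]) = 4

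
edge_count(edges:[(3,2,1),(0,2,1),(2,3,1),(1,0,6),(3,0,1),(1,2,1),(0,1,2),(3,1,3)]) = 8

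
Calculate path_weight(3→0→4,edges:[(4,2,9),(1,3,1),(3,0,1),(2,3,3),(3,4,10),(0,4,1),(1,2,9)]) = w(3→0)=1 + w(0→4)=1
= 2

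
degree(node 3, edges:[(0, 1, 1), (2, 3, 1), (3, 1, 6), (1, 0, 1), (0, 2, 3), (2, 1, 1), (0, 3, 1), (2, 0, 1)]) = incident: (2,3), (3,1), (0,3)
= 3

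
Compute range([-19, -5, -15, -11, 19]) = 38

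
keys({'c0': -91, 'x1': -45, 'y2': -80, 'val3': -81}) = ['c0', 'x1', 'y2', 'val3']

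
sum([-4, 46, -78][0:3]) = -36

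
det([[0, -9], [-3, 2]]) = -27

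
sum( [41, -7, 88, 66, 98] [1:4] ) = 147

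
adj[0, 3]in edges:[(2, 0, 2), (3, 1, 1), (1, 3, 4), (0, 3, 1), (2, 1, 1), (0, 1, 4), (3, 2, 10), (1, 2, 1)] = 1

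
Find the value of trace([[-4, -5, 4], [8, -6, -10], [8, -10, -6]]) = diagonal: (-4) + (-6) + (-6)
= -16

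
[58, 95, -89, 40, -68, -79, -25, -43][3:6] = [40, -68, -79]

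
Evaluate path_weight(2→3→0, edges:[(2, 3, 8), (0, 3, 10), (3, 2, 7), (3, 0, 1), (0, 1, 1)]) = 9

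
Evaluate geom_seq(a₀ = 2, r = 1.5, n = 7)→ [2.0, 3.0, 4.5, 6.75, 10.125, 15.1875, 22.78125]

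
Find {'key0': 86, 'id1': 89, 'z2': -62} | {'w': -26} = {'key0': 86, 'id1': 89, 'z2': -62, 'w': -26}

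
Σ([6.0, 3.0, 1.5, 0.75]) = 11.25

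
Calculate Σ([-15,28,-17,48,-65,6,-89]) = (-15) + 28 + (-17) + 48 + (-65) + 6 + (-89)
= -104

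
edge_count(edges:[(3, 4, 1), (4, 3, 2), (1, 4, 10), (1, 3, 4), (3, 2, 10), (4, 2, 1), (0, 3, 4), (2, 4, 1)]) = 8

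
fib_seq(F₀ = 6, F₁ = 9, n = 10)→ F_2 = F_1 + F_0 = 15
F_3 = F_2 + F_1 = 24
F_4 = F_3 + F_2 = 39
...
= [6, 9, 15, 24, 39, 63, 102, 165, 267, 432]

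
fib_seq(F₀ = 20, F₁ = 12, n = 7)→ [20, 12, 32, 44, 76, 120, 196]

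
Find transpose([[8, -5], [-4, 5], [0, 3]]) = [[8, -4, 0], [-5, 5, 3]]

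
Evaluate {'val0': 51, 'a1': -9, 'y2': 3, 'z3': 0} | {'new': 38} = {'val0': 51, 'a1': -9, 'y2': 3, 'z3': 0, 'new': 38}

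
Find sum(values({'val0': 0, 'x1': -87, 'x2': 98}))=0 + (-87) + 98
= 11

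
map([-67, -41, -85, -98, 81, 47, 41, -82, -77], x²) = (-67)²=4489, (-41)²=1681, (-85)²=7225, (-98)²=9604, (81)²=6561, (47)²=2209, (41)²=1681, (-82)²=6724, (-77)²=5929
= [4489, 1681, 7225, 9604, 6561, 2209, 1681, 6724, 5929]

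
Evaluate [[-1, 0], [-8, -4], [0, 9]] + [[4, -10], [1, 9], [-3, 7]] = [[3, -10], [-7, 5], [-3, 16]]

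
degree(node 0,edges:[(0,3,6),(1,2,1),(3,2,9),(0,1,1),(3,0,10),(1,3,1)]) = incident: (0,3), (0,1), (3,0)
= 3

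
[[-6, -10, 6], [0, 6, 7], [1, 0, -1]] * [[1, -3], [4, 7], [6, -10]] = C[0][0] = (-6)*(1) + (-10)*(4) + (6)*(6) = -10
C[0][1] = (-6)*(-3) + (-10)*(7) + (6)*(-10) = -112
C[1][0] = (0)*(1) + (6)*(4) + (7)*(6) = 66
C[1][1] = (0)*(-3) + (6)*(7) + (7)*(-10) = -28
C[2][0] = (1)*(1) + (0)*(4) + (-1)*(6) = -5
C[2][1] = (1)*(-3) + (0)*(7) + (-1)*(-10) = 7
= [[-10, -112], [66, -28], [-5, 7]]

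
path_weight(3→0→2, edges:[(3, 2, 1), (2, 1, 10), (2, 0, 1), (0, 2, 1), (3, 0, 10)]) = 11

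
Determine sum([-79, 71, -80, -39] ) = (-79) + 71 + (-80) + (-39)
= -127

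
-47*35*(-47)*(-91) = -7035665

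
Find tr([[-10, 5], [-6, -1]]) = diagonal: (-10) + (-1)
= -11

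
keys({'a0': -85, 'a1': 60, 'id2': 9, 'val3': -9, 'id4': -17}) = ['a0', 'a1', 'id2', 'val3', 'id4']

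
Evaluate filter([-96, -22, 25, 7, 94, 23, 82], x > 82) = keep x where x > 82: -96✗, -22✗, 25✗, 7✗, 94✓, 23✗, 82✗
= [94]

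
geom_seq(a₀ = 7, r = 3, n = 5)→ a_0 = 7*3^0 = 7
a_1 = 7*3^1 = 21
a_2 = 7*3^2 = 63
...
= [7, 21, 63, 189, 567]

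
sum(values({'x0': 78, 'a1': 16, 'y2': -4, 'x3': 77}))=78 + 16 + (-4) + 77
= 167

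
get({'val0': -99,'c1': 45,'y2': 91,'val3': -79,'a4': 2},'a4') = 2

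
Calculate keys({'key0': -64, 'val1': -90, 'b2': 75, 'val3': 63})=['key0', 'val1', 'b2', 'val3']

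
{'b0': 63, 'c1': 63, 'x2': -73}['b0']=63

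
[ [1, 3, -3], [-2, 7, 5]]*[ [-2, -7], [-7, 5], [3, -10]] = C[0][0] = (1)*(-2) + (3)*(-7) + (-3)*(3) = -32
C[0][1] = (1)*(-7) + (3)*(5) + (-3)*(-10) = 38
C[1][0] = (-2)*(-2) + (7)*(-7) + (5)*(3) = -30
C[1][1] = (-2)*(-7) + (7)*(5) + (5)*(-10) = -1
= [[-32, 38], [-30, -1]]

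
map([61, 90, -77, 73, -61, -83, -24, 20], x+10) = 61+10=71, 90+10=100, -77+10=-67, 73+10=83, -61+10=-51, -83+10=-73, -24+10=-14, 20+10=30
= [71, 100, -67, 83, -51, -73, -14, 30]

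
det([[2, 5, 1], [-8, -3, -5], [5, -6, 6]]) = (1)*(2)*det([[-3, -5], [-6, 6]]) + (-1)*(5)*det([[-8, -5], [5, 6]]) + (1)*(1)*det([[-8, -3], [5, -6]])
= -96 + 115 + 63
= 82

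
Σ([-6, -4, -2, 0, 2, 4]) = (-6) + (-4) + (-2) + 0 + 2 + 4
= -6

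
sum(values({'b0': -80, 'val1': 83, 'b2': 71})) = 74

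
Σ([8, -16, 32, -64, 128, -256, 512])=344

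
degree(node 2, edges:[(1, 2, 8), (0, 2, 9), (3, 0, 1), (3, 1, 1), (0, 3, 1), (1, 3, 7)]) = 2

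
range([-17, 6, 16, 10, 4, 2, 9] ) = 33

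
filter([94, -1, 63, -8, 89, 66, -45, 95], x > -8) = [94, -1, 63, 89, 66, 95]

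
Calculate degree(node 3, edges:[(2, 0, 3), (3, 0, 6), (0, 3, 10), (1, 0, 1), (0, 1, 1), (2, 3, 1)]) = 3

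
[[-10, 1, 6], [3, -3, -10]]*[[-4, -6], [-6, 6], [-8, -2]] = C[0][0] = (-10)*(-4) + (1)*(-6) + (6)*(-8) = -14
C[0][1] = (-10)*(-6) + (1)*(6) + (6)*(-2) = 54
C[1][0] = (3)*(-4) + (-3)*(-6) + (-10)*(-8) = 86
C[1][1] = (3)*(-6) + (-3)*(6) + (-10)*(-2) = -16
= [[-14, 54], [86, -16]]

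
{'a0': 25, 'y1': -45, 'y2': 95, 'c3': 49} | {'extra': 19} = {'a0': 25, 'y1': -45, 'y2': 95, 'c3': 49, 'extra': 19}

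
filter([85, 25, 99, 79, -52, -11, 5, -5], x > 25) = keep x where x > 25: 85✓, 25✗, 99✓, 79✓, -52✗, -11✗, 5✗, -5✗
= [85, 99, 79]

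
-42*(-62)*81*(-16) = -3374784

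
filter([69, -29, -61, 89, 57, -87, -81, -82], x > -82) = keep x where x > -82: 69✓, -29✓, -61✓, 89✓, 57✓, -87✗, -81✓, -82✗
= [69, -29, -61, 89, 57, -81]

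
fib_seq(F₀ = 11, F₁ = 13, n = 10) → F_2 = F_1 + F_0 = 24
F_3 = F_2 + F_1 = 37
F_4 = F_3 + F_2 = 61
...
= [11, 13, 24, 37, 61, 98, 159, 257, 416, 673]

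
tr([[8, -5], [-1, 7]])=diagonal: 8 + 7
= 15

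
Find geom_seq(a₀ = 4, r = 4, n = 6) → [4, 16, 64, 256, 1024, 4096]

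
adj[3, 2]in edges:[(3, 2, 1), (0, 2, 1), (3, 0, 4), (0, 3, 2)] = 1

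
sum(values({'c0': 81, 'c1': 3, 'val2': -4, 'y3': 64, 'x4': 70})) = 214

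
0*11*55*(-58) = 0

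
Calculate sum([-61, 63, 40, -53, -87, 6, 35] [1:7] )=slice → [63, 40, -53, -87, 6, 35]
63 + 40 + (-53) + (-87) + 6 + 35
= 4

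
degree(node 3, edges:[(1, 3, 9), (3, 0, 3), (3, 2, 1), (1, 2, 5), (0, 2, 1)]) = 3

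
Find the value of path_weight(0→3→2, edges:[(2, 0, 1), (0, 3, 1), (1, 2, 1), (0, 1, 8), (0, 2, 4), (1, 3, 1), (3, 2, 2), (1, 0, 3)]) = 3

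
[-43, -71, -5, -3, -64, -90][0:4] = [-43, -71, -5, -3]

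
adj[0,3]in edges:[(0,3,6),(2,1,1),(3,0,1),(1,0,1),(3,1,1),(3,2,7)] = 6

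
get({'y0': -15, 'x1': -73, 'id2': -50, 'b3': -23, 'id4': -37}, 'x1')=-73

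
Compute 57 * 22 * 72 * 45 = 4062960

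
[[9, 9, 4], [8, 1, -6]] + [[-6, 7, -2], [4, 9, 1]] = [[3, 16, 2], [12, 10, -5]]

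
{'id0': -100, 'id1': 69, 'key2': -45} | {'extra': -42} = {'id0': -100, 'id1': 69, 'key2': -45, 'extra': -42}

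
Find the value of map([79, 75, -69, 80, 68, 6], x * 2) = 79*2=158, 75*2=150, -69*2=-138, 80*2=160, 68*2=136, 6*2=12
= [158, 150, -138, 160, 136, 12]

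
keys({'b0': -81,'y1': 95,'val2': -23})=['b0', 'y1', 'val2']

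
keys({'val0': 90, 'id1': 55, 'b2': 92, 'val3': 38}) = ['val0', 'id1', 'b2', 'val3']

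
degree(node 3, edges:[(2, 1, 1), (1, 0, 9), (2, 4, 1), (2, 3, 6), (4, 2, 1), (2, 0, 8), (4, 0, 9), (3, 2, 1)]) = 2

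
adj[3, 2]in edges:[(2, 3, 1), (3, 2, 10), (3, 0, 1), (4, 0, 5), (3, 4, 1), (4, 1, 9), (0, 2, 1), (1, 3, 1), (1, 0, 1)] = 10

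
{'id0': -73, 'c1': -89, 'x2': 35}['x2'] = 35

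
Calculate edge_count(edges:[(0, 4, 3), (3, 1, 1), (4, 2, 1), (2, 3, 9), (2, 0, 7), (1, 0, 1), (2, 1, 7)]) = 7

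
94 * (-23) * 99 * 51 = -10915938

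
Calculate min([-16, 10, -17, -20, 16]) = -20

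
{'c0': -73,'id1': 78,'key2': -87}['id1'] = 78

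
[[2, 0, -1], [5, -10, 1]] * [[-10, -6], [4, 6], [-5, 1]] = [[-15, -13], [-95, -89]]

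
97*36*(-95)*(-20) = 6634800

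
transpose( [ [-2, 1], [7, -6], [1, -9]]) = [[-2, 7, 1], [1, -6, -9]]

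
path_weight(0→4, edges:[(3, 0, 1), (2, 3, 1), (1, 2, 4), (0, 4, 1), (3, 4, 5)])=1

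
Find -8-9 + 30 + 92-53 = 52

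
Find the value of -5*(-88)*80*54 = 1900800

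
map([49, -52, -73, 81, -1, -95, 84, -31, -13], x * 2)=[98, -104, -146, 162, -2, -190, 168, -62, -26]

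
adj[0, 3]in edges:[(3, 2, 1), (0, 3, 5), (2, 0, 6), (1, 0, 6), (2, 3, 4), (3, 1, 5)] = 5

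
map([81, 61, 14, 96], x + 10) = [91, 71, 24, 106]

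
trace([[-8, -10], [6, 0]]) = diagonal: (-8) + 0
= -8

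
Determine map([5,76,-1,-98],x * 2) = [10, 152, -2, -196]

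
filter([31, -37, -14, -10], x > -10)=[31]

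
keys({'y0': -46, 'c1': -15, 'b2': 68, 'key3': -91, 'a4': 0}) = ['y0', 'c1', 'b2', 'key3', 'a4']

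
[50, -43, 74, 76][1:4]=[-43, 74, 76]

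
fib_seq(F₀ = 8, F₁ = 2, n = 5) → F_2 = F_1 + F_0 = 10
F_3 = F_2 + F_1 = 12
F_4 = F_3 + F_2 = 22
= [8, 2, 10, 12, 22]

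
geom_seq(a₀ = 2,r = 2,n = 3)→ [2, 4, 8]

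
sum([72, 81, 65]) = 72 + 81 + 65
= 218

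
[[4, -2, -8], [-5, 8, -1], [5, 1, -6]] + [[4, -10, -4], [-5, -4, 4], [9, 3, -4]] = [[8, -12, -12], [-10, 4, 3], [14, 4, -10]]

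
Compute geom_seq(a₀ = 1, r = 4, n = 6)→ [1, 4, 16, 64, 256, 1024]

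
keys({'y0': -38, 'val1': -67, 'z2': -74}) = ['y0', 'val1', 'z2']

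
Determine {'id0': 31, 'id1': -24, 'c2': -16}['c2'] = -16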